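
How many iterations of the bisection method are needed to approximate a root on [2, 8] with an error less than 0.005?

We need (b-a)/2^n ≤ 0.005
(8 - 2)/2^n ≤ 0.005
6/2^n ≤ 0.005
2^n ≥ 1200
n ≥ log₂(1200) = 10.23
n ≥ 11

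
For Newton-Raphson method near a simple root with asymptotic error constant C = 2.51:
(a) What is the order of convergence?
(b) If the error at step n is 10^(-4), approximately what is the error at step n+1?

(a) Newton-Raphson has quadratic (order 2) convergence near simple roots.
    This means |e_{n+1}| ≈ C|e_n|².

(b) With |e_n| = 10^(-4) and C = 2.51:
    |e_{n+1}| ≈ 2.51 × (10^(-4))² = 2.51 × 10^(-8)

(a) 2 (quadratic); (b) |e_{n+1}| ≈ 2.510e-08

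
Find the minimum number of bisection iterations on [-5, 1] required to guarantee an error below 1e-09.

We need (b-a)/2^n ≤ 1e-09
(1 - (-5))/2^n ≤ 1e-09
6/2^n ≤ 1e-09
2^n ≥ 6000000000
n ≥ log₂(6000000000) = 32.48
n ≥ 33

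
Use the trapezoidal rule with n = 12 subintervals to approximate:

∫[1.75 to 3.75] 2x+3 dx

f(x) = 2x+3
a = 1.75, b = 3.75, n = 12
h = (b - a)/n = 0.166667

Trapezoidal rule: (h/2)[f(x₀) + 2f(x₁) + 2f(x₂) + ... + f(xₙ)]

x_0 = 1.7500, f(x_0) = 6.500000, coefficient = 1
x_1 = 1.9167, f(x_1) = 6.833333, coefficient = 2
x_2 = 2.0833, f(x_2) = 7.166667, coefficient = 2
x_3 = 2.2500, f(x_3) = 7.500000, coefficient = 2
x_4 = 2.4167, f(x_4) = 7.833333, coefficient = 2
x_5 = 2.5833, f(x_5) = 8.166667, coefficient = 2
x_6 = 2.7500, f(x_6) = 8.500000, coefficient = 2
x_7 = 2.9167, f(x_7) = 8.833333, coefficient = 2
x_8 = 3.0833, f(x_8) = 9.166667, coefficient = 2
x_9 = 3.2500, f(x_9) = 9.500000, coefficient = 2
x_10 = 3.4167, f(x_10) = 9.833333, coefficient = 2
x_11 = 3.5833, f(x_11) = 10.166667, coefficient = 2
x_12 = 3.7500, f(x_12) = 10.500000, coefficient = 1

I ≈ (0.166667/2) × 204.000000 = 17.000000
Exact value: 17.000000
Error: 0.000000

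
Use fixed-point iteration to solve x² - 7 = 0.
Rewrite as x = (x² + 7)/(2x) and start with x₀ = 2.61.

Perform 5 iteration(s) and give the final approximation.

Equation: x² - 7 = 0
Fixed-point form: x = (x² + 7)/(2x)
x₀ = 2.61

x_1 = g(2.610000) = 2.645996
x_2 = g(2.645996) = 2.645751
x_3 = g(2.645751) = 2.645751
x_4 = g(2.645751) = 2.645751
x_5 = g(2.645751) = 2.645751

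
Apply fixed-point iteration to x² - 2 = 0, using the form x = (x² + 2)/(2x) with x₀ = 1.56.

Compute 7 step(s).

Equation: x² - 2 = 0
Fixed-point form: x = (x² + 2)/(2x)
x₀ = 1.56

x_1 = g(1.560000) = 1.421026
x_2 = g(1.421026) = 1.414230
x_3 = g(1.414230) = 1.414214
x_4 = g(1.414214) = 1.414214
x_5 = g(1.414214) = 1.414214
x_6 = g(1.414214) = 1.414214
x_7 = g(1.414214) = 1.414214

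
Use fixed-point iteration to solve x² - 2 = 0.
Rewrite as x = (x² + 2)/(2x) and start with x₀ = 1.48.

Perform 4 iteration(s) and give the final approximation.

Equation: x² - 2 = 0
Fixed-point form: x = (x² + 2)/(2x)
x₀ = 1.48

x_1 = g(1.480000) = 1.415676
x_2 = g(1.415676) = 1.414214
x_3 = g(1.414214) = 1.414214
x_4 = g(1.414214) = 1.414214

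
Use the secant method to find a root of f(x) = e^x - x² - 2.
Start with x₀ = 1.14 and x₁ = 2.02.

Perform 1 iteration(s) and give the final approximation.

f(x) = e^x - x² - 2
x₀ = 1.14, x₁ = 2.02

Secant formula: x_{n+1} = x_n - f(x_n)(x_n - x_{n-1})/(f(x_n) - f(x_{n-1}))

Iteration 1:
  f(1.140000) = -0.172832
  f(2.020000) = 1.457925
  x_2 = 2.020000 - 1.457925×(2.020000 - 1.140000)/(1.457925 - (-0.172832))
       = 1.233265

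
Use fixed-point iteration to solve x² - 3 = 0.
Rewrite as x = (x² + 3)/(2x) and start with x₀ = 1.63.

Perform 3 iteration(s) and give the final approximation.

Equation: x² - 3 = 0
Fixed-point form: x = (x² + 3)/(2x)
x₀ = 1.63

x_1 = g(1.630000) = 1.735245
x_2 = g(1.735245) = 1.732054
x_3 = g(1.732054) = 1.732051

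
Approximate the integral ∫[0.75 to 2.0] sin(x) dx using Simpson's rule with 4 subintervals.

f(x) = sin(x)
a = 0.75, b = 2.0, n = 4
h = (b - a)/n = 0.312500

Simpson's rule: (h/3)[f(x₀) + 4f(x₁) + 2f(x₂) + ... + f(xₙ)]

x_0 = 0.7500, f(x_0) = 0.681639, coefficient = 1
x_1 = 1.0625, f(x_1) = 0.873575, coefficient = 4
x_2 = 1.3750, f(x_2) = 0.980893, coefficient = 2
x_3 = 1.6875, f(x_3) = 0.993198, coefficient = 4
x_4 = 2.0000, f(x_4) = 0.909297, coefficient = 1

I ≈ (0.312500/3) × 11.019813 = 1.147897
Exact value: 1.147836
Error: 0.000062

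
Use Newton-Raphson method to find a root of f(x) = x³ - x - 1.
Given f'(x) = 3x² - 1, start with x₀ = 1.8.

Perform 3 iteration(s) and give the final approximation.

f(x) = x³ - x - 1
f'(x) = 3x² - 1
x₀ = 1.8

Newton-Raphson formula: x_{n+1} = x_n - f(x_n)/f'(x_n)

Iteration 1:
  f(1.800000) = 3.032000
  f'(1.800000) = 8.720000
  x_1 = 1.800000 - 3.032000/8.720000 = 1.452294
Iteration 2:
  f(1.452294) = 0.610821
  f'(1.452294) = 5.327470
  x_2 = 1.452294 - 0.610821/5.327470 = 1.337639
Iteration 3:
  f(1.337639) = 0.055767
  f'(1.337639) = 4.367831
  x_3 = 1.337639 - 0.055767/4.367831 = 1.324871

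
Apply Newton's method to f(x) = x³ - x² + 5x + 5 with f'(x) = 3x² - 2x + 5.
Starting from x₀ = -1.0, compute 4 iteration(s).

f(x) = x³ - x² + 5x + 5
f'(x) = 3x² - 2x + 5
x₀ = -1.0

Newton-Raphson formula: x_{n+1} = x_n - f(x_n)/f'(x_n)

Iteration 1:
  f(-1.000000) = -2.000000
  f'(-1.000000) = 10.000000
  x_1 = -1.000000 - (-2.000000)/10.000000 = -0.800000
Iteration 2:
  f(-0.800000) = -0.152000
  f'(-0.800000) = 8.520000
  x_2 = -0.800000 - (-0.152000)/8.520000 = -0.782160
Iteration 3:
  f(-0.782160) = -0.001076
  f'(-0.782160) = 8.399640
  x_3 = -0.782160 - (-0.001076)/8.399640 = -0.782031
Iteration 4:
  f(-0.782031) = 0.000000
  f'(-0.782031) = 8.398783
  x_4 = -0.782031 - 0.000000/8.398783 = -0.782031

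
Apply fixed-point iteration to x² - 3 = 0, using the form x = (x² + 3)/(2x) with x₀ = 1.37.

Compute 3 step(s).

Equation: x² - 3 = 0
Fixed-point form: x = (x² + 3)/(2x)
x₀ = 1.37

x_1 = g(1.370000) = 1.779891
x_2 = g(1.779891) = 1.732694
x_3 = g(1.732694) = 1.732051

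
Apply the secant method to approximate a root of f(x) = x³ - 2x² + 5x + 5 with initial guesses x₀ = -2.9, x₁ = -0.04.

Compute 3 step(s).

f(x) = x³ - 2x² + 5x + 5
x₀ = -2.9, x₁ = -0.04

Secant formula: x_{n+1} = x_n - f(x_n)(x_n - x_{n-1})/(f(x_n) - f(x_{n-1}))

Iteration 1:
  f(-2.900000) = -50.709000
  f(-0.040000) = 4.796736
  x_2 = -0.040000 - 4.796736×(-0.040000 - (-2.900000))/(4.796736 - (-50.709000))
       = -0.287158
Iteration 2:
  f(-0.040000) = 4.796736
  f(-0.287158) = 3.375614
  x_3 = -0.287158 - 3.375614×(-0.287158 - (-0.040000))/(3.375614 - 4.796736)
       = -0.874235
Iteration 3:
  f(-0.287158) = 3.375614
  f(-0.874235) = -1.567916
  x_4 = -0.874235 - (-1.567916)×(-0.874235 - (-0.287158))/(-1.567916 - 3.375614)
       = -0.688035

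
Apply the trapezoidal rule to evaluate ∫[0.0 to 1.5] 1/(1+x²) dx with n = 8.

f(x) = 1/(1+x²)
a = 0.0, b = 1.5, n = 8
h = (b - a)/n = 0.187500

Trapezoidal rule: (h/2)[f(x₀) + 2f(x₁) + 2f(x₂) + ... + f(xₙ)]

x_0 = 0.0000, f(x_0) = 1.000000, coefficient = 1
x_1 = 0.1875, f(x_1) = 0.966038, coefficient = 2
x_2 = 0.3750, f(x_2) = 0.876712, coefficient = 2
x_3 = 0.5625, f(x_3) = 0.759644, coefficient = 2
x_4 = 0.7500, f(x_4) = 0.640000, coefficient = 2
x_5 = 0.9375, f(x_5) = 0.532225, coefficient = 2
x_6 = 1.1250, f(x_6) = 0.441379, coefficient = 2
x_7 = 1.3125, f(x_7) = 0.367288, coefficient = 2
x_8 = 1.5000, f(x_8) = 0.307692, coefficient = 1

I ≈ (0.187500/2) × 10.474265 = 0.981962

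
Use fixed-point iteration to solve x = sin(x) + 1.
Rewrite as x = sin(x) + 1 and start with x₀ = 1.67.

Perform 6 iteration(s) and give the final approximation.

Equation: x = sin(x) + 1
Fixed-point form: x = sin(x) + 1
x₀ = 1.67

x_1 = g(1.670000) = 1.995083
x_2 = g(1.995083) = 1.911332
x_3 = g(1.911332) = 1.942576
x_4 = g(1.942576) = 1.931682
x_5 = g(1.931682) = 1.935584
x_6 = g(1.935584) = 1.934199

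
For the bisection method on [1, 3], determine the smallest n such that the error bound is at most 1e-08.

We need (b-a)/2^n ≤ 1e-08
(3 - 1)/2^n ≤ 1e-08
2/2^n ≤ 1e-08
2^n ≥ 200000000
n ≥ log₂(200000000) = 27.58
n ≥ 28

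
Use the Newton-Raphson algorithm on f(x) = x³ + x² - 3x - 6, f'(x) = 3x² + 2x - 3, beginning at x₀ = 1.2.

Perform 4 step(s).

f(x) = x³ + x² - 3x - 6
f'(x) = 3x² + 2x - 3
x₀ = 1.2

Newton-Raphson formula: x_{n+1} = x_n - f(x_n)/f'(x_n)

Iteration 1:
  f(1.200000) = -6.432000
  f'(1.200000) = 3.720000
  x_1 = 1.200000 - (-6.432000)/3.720000 = 2.929032
Iteration 2:
  f(2.929032) = 18.920975
  f'(2.929032) = 28.595754
  x_2 = 2.929032 - 18.920975/28.595754 = 2.267361
Iteration 3:
  f(2.267361) = 3.995186
  f'(2.267361) = 16.957508
  x_3 = 2.267361 - 3.995186/16.957508 = 2.031762
Iteration 4:
  f(2.031762) = 0.419995
  f'(2.031762) = 13.447689
  x_4 = 2.031762 - 0.419995/13.447689 = 2.000530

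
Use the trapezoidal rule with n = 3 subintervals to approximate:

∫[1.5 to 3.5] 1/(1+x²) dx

f(x) = 1/(1+x²)
a = 1.5, b = 3.5, n = 3
h = (b - a)/n = 0.666667

Trapezoidal rule: (h/2)[f(x₀) + 2f(x₁) + 2f(x₂) + ... + f(xₙ)]

x_0 = 1.5000, f(x_0) = 0.307692, coefficient = 1
x_1 = 2.1667, f(x_1) = 0.175610, coefficient = 2
x_2 = 2.8333, f(x_2) = 0.110769, coefficient = 2
x_3 = 3.5000, f(x_3) = 0.075472, coefficient = 1

I ≈ (0.666667/2) × 0.955922 = 0.318641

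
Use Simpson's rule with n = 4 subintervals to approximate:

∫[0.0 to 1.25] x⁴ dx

f(x) = x⁴
a = 0.0, b = 1.25, n = 4
h = (b - a)/n = 0.312500

Simpson's rule: (h/3)[f(x₀) + 4f(x₁) + 2f(x₂) + ... + f(xₙ)]

x_0 = 0.0000, f(x_0) = 0.000000, coefficient = 1
x_1 = 0.3125, f(x_1) = 0.009537, coefficient = 4
x_2 = 0.6250, f(x_2) = 0.152588, coefficient = 2
x_3 = 0.9375, f(x_3) = 0.772476, coefficient = 4
x_4 = 1.2500, f(x_4) = 2.441406, coefficient = 1

I ≈ (0.312500/3) × 5.874634 = 0.611941
Exact value: 0.610352
Error: 0.001589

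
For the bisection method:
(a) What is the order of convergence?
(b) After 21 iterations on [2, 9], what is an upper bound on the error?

(a) Bisection has linear (order 1) convergence; the error is halved each step.

(b) Error bound = (b-a)/2^n = (9 - 2)/2^{21}
    = 7/2^{21}

(a) 1 (linear); (b) error ≤ 3.34e-06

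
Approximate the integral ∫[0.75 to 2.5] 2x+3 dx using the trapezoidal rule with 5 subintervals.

f(x) = 2x+3
a = 0.75, b = 2.5, n = 5
h = (b - a)/n = 0.350000

Trapezoidal rule: (h/2)[f(x₀) + 2f(x₁) + 2f(x₂) + ... + f(xₙ)]

x_0 = 0.7500, f(x_0) = 4.500000, coefficient = 1
x_1 = 1.1000, f(x_1) = 5.200000, coefficient = 2
x_2 = 1.4500, f(x_2) = 5.900000, coefficient = 2
x_3 = 1.8000, f(x_3) = 6.600000, coefficient = 2
x_4 = 2.1500, f(x_4) = 7.300000, coefficient = 2
x_5 = 2.5000, f(x_5) = 8.000000, coefficient = 1

I ≈ (0.350000/2) × 62.500000 = 10.937500
Exact value: 10.937500
Error: 0.000000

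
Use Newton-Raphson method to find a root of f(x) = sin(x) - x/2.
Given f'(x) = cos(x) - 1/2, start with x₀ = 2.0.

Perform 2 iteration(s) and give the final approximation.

f(x) = sin(x) - x/2
f'(x) = cos(x) - 1/2
x₀ = 2.0

Newton-Raphson formula: x_{n+1} = x_n - f(x_n)/f'(x_n)

Iteration 1:
  f(2.000000) = -0.090703
  f'(2.000000) = -0.916147
  x_1 = 2.000000 - (-0.090703)/(-0.916147) = 1.900996
Iteration 2:
  f(1.900996) = -0.004520
  f'(1.900996) = -0.824232
  x_2 = 1.900996 - (-0.004520)/(-0.824232) = 1.895512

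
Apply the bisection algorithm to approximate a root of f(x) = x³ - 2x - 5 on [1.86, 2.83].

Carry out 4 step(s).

f(x) = x³ - 2x - 5
Initial interval: [1.86, 2.83]

Iteration 1:
  c_1 = (1.860000 + 2.830000)/2 = 2.345000
  f(c_1) = f(2.345000) = 3.205214
  f(a) × f(c) < 0, new interval: [1.860000, 2.345000]
Iteration 2:
  c_2 = (1.860000 + 2.345000)/2 = 2.102500
  f(c_2) = f(2.102500) = 0.089114
  f(a) × f(c) < 0, new interval: [1.860000, 2.102500]
Iteration 3:
  c_3 = (1.860000 + 2.102500)/2 = 1.981250
  f(c_3) = f(1.981250) = -1.185397
  f(a) × f(c) ≥ 0, new interval: [1.981250, 2.102500]
Iteration 4:
  c_4 = (1.981250 + 2.102500)/2 = 2.041875
  f(c_4) = f(2.041875) = -0.570655
  f(a) × f(c) ≥ 0, new interval: [2.041875, 2.102500]

After 4 iteration(s), the approximation is c_4 = 2.041875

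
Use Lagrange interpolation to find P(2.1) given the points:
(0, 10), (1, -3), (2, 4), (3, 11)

Lagrange interpolation formula:
P(x) = Σ yᵢ × Lᵢ(x)
where Lᵢ(x) = Π_{j≠i} (x - xⱼ)/(xᵢ - xⱼ)

L_0(2.1) = (2.1 - 1)/(0 - 1) × (2.1 - 2)/(0 - 2) × (2.1 - 3)/(0 - 3) = 0.016500
L_1(2.1) = (2.1 - 0)/(1 - 0) × (2.1 - 2)/(1 - 2) × (2.1 - 3)/(1 - 3) = -0.094500
L_2(2.1) = (2.1 - 0)/(2 - 0) × (2.1 - 1)/(2 - 1) × (2.1 - 3)/(2 - 3) = 1.039500
L_3(2.1) = (2.1 - 0)/(3 - 0) × (2.1 - 1)/(3 - 1) × (2.1 - 2)/(3 - 2) = 0.038500

P(2.1) = 10×L_0(2.1) + (-3)×L_1(2.1) + 4×L_2(2.1) + 11×L_3(2.1)
P(2.1) = 5.030000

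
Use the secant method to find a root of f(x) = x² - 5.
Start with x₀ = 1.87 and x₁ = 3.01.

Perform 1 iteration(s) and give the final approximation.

f(x) = x² - 5
x₀ = 1.87, x₁ = 3.01

Secant formula: x_{n+1} = x_n - f(x_n)(x_n - x_{n-1})/(f(x_n) - f(x_{n-1}))

Iteration 1:
  f(1.870000) = -1.503100
  f(3.010000) = 4.060100
  x_2 = 3.010000 - 4.060100×(3.010000 - 1.870000)/(4.060100 - (-1.503100))
       = 2.178012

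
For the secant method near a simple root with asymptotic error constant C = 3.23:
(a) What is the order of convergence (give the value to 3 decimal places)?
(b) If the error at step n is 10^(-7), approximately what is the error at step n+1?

(a) Secant method has superlinear convergence with order φ = (1+√5)/2 ≈ 1.618.
    This means |e_{n+1}| ≈ C|e_n|^1.618.

(b) With |e_n| = 10^(-7) and C = 3.23:
    |e_{n+1}| ≈ 3.23 × (10^(-7))^1.618 = 3.23 × 10^(-11.33)

(a) ≈ 1.618 (golden ratio); (b) |e_{n+1}| ≈ 1.524e-11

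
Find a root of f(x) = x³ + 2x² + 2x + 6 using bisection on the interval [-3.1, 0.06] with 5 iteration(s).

f(x) = x³ + 2x² + 2x + 6
Initial interval: [-3.1, 0.06]

Iteration 1:
  c_1 = (-3.100000 + 0.060000)/2 = -1.520000
  f(c_1) = f(-1.520000) = 4.068992
  f(a) × f(c) < 0, new interval: [-3.100000, -1.520000]
Iteration 2:
  c_2 = (-3.100000 + (-1.520000))/2 = -2.310000
  f(c_2) = f(-2.310000) = -0.274191
  f(a) × f(c) ≥ 0, new interval: [-2.310000, -1.520000]
Iteration 3:
  c_3 = (-2.310000 + (-1.520000))/2 = -1.915000
  f(c_3) = f(-1.915000) = 2.481714
  f(a) × f(c) < 0, new interval: [-2.310000, -1.915000]
Iteration 4:
  c_4 = (-2.310000 + (-1.915000))/2 = -2.112500
  f(c_4) = f(-2.112500) = 1.272951
  f(a) × f(c) < 0, new interval: [-2.310000, -2.112500]
Iteration 5:
  c_5 = (-2.310000 + (-2.112500))/2 = -2.211250
  f(c_5) = f(-2.211250) = 0.544566
  f(a) × f(c) < 0, new interval: [-2.310000, -2.211250]

After 5 iteration(s), the approximation is c_5 = -2.211250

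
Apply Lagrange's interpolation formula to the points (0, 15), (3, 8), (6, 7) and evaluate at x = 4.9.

Lagrange interpolation formula:
P(x) = Σ yᵢ × Lᵢ(x)
where Lᵢ(x) = Π_{j≠i} (x - xⱼ)/(xᵢ - xⱼ)

L_0(4.9) = (4.9 - 3)/(0 - 3) × (4.9 - 6)/(0 - 6) = -0.116111
L_1(4.9) = (4.9 - 0)/(3 - 0) × (4.9 - 6)/(3 - 6) = 0.598889
L_2(4.9) = (4.9 - 0)/(6 - 0) × (4.9 - 3)/(6 - 3) = 0.517222

P(4.9) = 15×L_0(4.9) + 8×L_1(4.9) + 7×L_2(4.9)
P(4.9) = 6.670000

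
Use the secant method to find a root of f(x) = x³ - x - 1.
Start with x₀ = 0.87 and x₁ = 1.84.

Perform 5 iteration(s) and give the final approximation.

f(x) = x³ - x - 1
x₀ = 0.87, x₁ = 1.84

Secant formula: x_{n+1} = x_n - f(x_n)(x_n - x_{n-1})/(f(x_n) - f(x_{n-1}))

Iteration 1:
  f(0.870000) = -1.211497
  f(1.840000) = 3.389504
  x_2 = 1.840000 - 3.389504×(1.840000 - 0.870000)/(3.389504 - (-1.211497))
       = 1.125412
Iteration 2:
  f(1.840000) = 3.389504
  f(1.125412) = -0.700018
  x_3 = 1.125412 - (-0.700018)×(1.125412 - 1.840000)/(-0.700018 - 3.389504)
       = 1.247731
Iteration 3:
  f(1.125412) = -0.700018
  f(1.247731) = -0.305223
  x_4 = 1.247731 - (-0.305223)×(1.247731 - 1.125412)/(-0.305223 - (-0.700018))
       = 1.342298
Iteration 4:
  f(1.247731) = -0.305223
  f(1.342298) = 0.076204
  x_5 = 1.342298 - 0.076204×(1.342298 - 1.247731)/(0.076204 - (-0.305223))
       = 1.323404
Iteration 5:
  f(1.342298) = 0.076204
  f(1.323404) = -0.005595
  x_6 = 1.323404 - (-0.005595)×(1.323404 - 1.342298)/(-0.005595 - 0.076204)
       = 1.324697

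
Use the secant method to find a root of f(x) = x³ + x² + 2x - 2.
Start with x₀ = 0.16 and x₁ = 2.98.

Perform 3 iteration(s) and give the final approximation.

f(x) = x³ + x² + 2x - 2
x₀ = 0.16, x₁ = 2.98

Secant formula: x_{n+1} = x_n - f(x_n)(x_n - x_{n-1})/(f(x_n) - f(x_{n-1}))

Iteration 1:
  f(0.160000) = -1.650304
  f(2.980000) = 39.303992
  x_2 = 2.980000 - 39.303992×(2.980000 - 0.160000)/(39.303992 - (-1.650304))
       = 0.273635
Iteration 2:
  f(2.980000) = 39.303992
  f(0.273635) = -1.357364
  x_3 = 0.273635 - (-1.357364)×(0.273635 - 2.980000)/(-1.357364 - 39.303992)
       = 0.363980
Iteration 3:
  f(0.273635) = -1.357364
  f(0.363980) = -1.091339
  x_4 = 0.363980 - (-1.091339)×(0.363980 - 0.273635)/(-1.091339 - (-1.357364))
       = 0.734607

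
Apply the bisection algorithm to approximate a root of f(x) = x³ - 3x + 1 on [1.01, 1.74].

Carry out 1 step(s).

f(x) = x³ - 3x + 1
Initial interval: [1.01, 1.74]

Iteration 1:
  c_1 = (1.010000 + 1.740000)/2 = 1.375000
  f(c_1) = f(1.375000) = -0.525391
  f(a) × f(c) ≥ 0, new interval: [1.375000, 1.740000]

After 1 iteration(s), the approximation is c_1 = 1.375000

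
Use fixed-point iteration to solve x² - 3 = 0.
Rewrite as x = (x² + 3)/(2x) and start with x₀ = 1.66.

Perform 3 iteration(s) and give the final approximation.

Equation: x² - 3 = 0
Fixed-point form: x = (x² + 3)/(2x)
x₀ = 1.66

x_1 = g(1.660000) = 1.733614
x_2 = g(1.733614) = 1.732052
x_3 = g(1.732052) = 1.732051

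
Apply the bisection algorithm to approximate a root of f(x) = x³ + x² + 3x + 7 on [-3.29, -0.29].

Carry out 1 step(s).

f(x) = x³ + x² + 3x + 7
Initial interval: [-3.29, -0.29]

Iteration 1:
  c_1 = (-3.290000 + (-0.290000))/2 = -1.790000
  f(c_1) = f(-1.790000) = -0.901239
  f(a) × f(c) ≥ 0, new interval: [-1.790000, -0.290000]

After 1 iteration(s), the approximation is c_1 = -1.790000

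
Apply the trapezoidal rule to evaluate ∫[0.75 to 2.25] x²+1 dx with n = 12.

f(x) = x²+1
a = 0.75, b = 2.25, n = 12
h = (b - a)/n = 0.125000

Trapezoidal rule: (h/2)[f(x₀) + 2f(x₁) + 2f(x₂) + ... + f(xₙ)]

x_0 = 0.7500, f(x_0) = 1.562500, coefficient = 1
x_1 = 0.8750, f(x_1) = 1.765625, coefficient = 2
x_2 = 1.0000, f(x_2) = 2.000000, coefficient = 2
x_3 = 1.1250, f(x_3) = 2.265625, coefficient = 2
x_4 = 1.2500, f(x_4) = 2.562500, coefficient = 2
x_5 = 1.3750, f(x_5) = 2.890625, coefficient = 2
x_6 = 1.5000, f(x_6) = 3.250000, coefficient = 2
x_7 = 1.6250, f(x_7) = 3.640625, coefficient = 2
x_8 = 1.7500, f(x_8) = 4.062500, coefficient = 2
x_9 = 1.8750, f(x_9) = 4.515625, coefficient = 2
x_10 = 2.0000, f(x_10) = 5.000000, coefficient = 2
x_11 = 2.1250, f(x_11) = 5.515625, coefficient = 2
x_12 = 2.2500, f(x_12) = 6.062500, coefficient = 1

I ≈ (0.125000/2) × 82.562500 = 5.160156
Exact value: 5.156250
Error: 0.003906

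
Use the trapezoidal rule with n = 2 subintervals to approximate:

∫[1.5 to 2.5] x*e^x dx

f(x) = x*e^x
a = 1.5, b = 2.5, n = 2
h = (b - a)/n = 0.500000

Trapezoidal rule: (h/2)[f(x₀) + 2f(x₁) + 2f(x₂) + ... + f(xₙ)]

x_0 = 1.5000, f(x_0) = 6.722534, coefficient = 1
x_1 = 2.0000, f(x_1) = 14.778112, coefficient = 2
x_2 = 2.5000, f(x_2) = 30.456235, coefficient = 1

I ≈ (0.500000/2) × 66.734993 = 16.683748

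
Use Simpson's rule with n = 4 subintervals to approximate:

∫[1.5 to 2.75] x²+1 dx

f(x) = x²+1
a = 1.5, b = 2.75, n = 4
h = (b - a)/n = 0.312500

Simpson's rule: (h/3)[f(x₀) + 4f(x₁) + 2f(x₂) + ... + f(xₙ)]

x_0 = 1.5000, f(x_0) = 3.250000, coefficient = 1
x_1 = 1.8125, f(x_1) = 4.285156, coefficient = 4
x_2 = 2.1250, f(x_2) = 5.515625, coefficient = 2
x_3 = 2.4375, f(x_3) = 6.941406, coefficient = 4
x_4 = 2.7500, f(x_4) = 8.562500, coefficient = 1

I ≈ (0.312500/3) × 67.750000 = 7.057292
Exact value: 7.057292
Error: 0.000000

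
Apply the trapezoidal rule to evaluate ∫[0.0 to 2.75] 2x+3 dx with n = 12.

f(x) = 2x+3
a = 0.0, b = 2.75, n = 12
h = (b - a)/n = 0.229167

Trapezoidal rule: (h/2)[f(x₀) + 2f(x₁) + 2f(x₂) + ... + f(xₙ)]

x_0 = 0.0000, f(x_0) = 3.000000, coefficient = 1
x_1 = 0.2292, f(x_1) = 3.458333, coefficient = 2
x_2 = 0.4583, f(x_2) = 3.916667, coefficient = 2
x_3 = 0.6875, f(x_3) = 4.375000, coefficient = 2
x_4 = 0.9167, f(x_4) = 4.833333, coefficient = 2
x_5 = 1.1458, f(x_5) = 5.291667, coefficient = 2
x_6 = 1.3750, f(x_6) = 5.750000, coefficient = 2
x_7 = 1.6042, f(x_7) = 6.208333, coefficient = 2
x_8 = 1.8333, f(x_8) = 6.666667, coefficient = 2
x_9 = 2.0625, f(x_9) = 7.125000, coefficient = 2
x_10 = 2.2917, f(x_10) = 7.583333, coefficient = 2
x_11 = 2.5208, f(x_11) = 8.041667, coefficient = 2
x_12 = 2.7500, f(x_12) = 8.500000, coefficient = 1

I ≈ (0.229167/2) × 138.000000 = 15.812500
Exact value: 15.812500
Error: 0.000000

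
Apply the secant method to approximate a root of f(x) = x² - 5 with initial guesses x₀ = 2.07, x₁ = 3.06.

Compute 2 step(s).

f(x) = x² - 5
x₀ = 2.07, x₁ = 3.06

Secant formula: x_{n+1} = x_n - f(x_n)(x_n - x_{n-1})/(f(x_n) - f(x_{n-1}))

Iteration 1:
  f(2.070000) = -0.715100
  f(3.060000) = 4.363600
  x_2 = 3.060000 - 4.363600×(3.060000 - 2.070000)/(4.363600 - (-0.715100))
       = 2.209396
Iteration 2:
  f(3.060000) = 4.363600
  f(2.209396) = -0.118571
  x_3 = 2.209396 - (-0.118571)×(2.209396 - 3.060000)/(-0.118571 - 4.363600)
       = 2.231897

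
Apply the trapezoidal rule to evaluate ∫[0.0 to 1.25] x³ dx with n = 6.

f(x) = x³
a = 0.0, b = 1.25, n = 6
h = (b - a)/n = 0.208333

Trapezoidal rule: (h/2)[f(x₀) + 2f(x₁) + 2f(x₂) + ... + f(xₙ)]

x_0 = 0.0000, f(x_0) = 0.000000, coefficient = 1
x_1 = 0.2083, f(x_1) = 0.009042, coefficient = 2
x_2 = 0.4167, f(x_2) = 0.072338, coefficient = 2
x_3 = 0.6250, f(x_3) = 0.244141, coefficient = 2
x_4 = 0.8333, f(x_4) = 0.578704, coefficient = 2
x_5 = 1.0417, f(x_5) = 1.130281, coefficient = 2
x_6 = 1.2500, f(x_6) = 1.953125, coefficient = 1

I ≈ (0.208333/2) × 6.022135 = 0.627306
Exact value: 0.610352
Error: 0.016954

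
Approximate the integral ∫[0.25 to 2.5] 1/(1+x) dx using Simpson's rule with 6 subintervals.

f(x) = 1/(1+x)
a = 0.25, b = 2.5, n = 6
h = (b - a)/n = 0.375000

Simpson's rule: (h/3)[f(x₀) + 4f(x₁) + 2f(x₂) + ... + f(xₙ)]

x_0 = 0.2500, f(x_0) = 0.800000, coefficient = 1
x_1 = 0.6250, f(x_1) = 0.615385, coefficient = 4
x_2 = 1.0000, f(x_2) = 0.500000, coefficient = 2
x_3 = 1.3750, f(x_3) = 0.421053, coefficient = 4
x_4 = 1.7500, f(x_4) = 0.363636, coefficient = 2
x_5 = 2.1250, f(x_5) = 0.320000, coefficient = 4
x_6 = 2.5000, f(x_6) = 0.285714, coefficient = 1

I ≈ (0.375000/3) × 8.238736 = 1.029842
Exact value: 1.029619
Error: 0.000223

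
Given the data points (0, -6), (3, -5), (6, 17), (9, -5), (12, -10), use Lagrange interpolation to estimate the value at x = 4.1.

Lagrange interpolation formula:
P(x) = Σ yᵢ × Lᵢ(x)
where Lᵢ(x) = Π_{j≠i} (x - xⱼ)/(xᵢ - xⱼ)

L_0(4.1) = (4.1 - 3)/(0 - 3) × (4.1 - 6)/(0 - 6) × (4.1 - 9)/(0 - 9) × (4.1 - 12)/(0 - 12) = -0.041617
L_1(4.1) = (4.1 - 0)/(3 - 0) × (4.1 - 6)/(3 - 6) × (4.1 - 9)/(3 - 9) × (4.1 - 12)/(3 - 12) = 0.620475
L_2(4.1) = (4.1 - 0)/(6 - 0) × (4.1 - 3)/(6 - 3) × (4.1 - 9)/(6 - 9) × (4.1 - 12)/(6 - 12) = 0.538834
L_3(4.1) = (4.1 - 0)/(9 - 0) × (4.1 - 3)/(9 - 3) × (4.1 - 6)/(9 - 6) × (4.1 - 12)/(9 - 12) = -0.139290
L_4(4.1) = (4.1 - 0)/(12 - 0) × (4.1 - 3)/(12 - 3) × (4.1 - 6)/(12 - 6) × (4.1 - 9)/(12 - 9) = 0.021599

P(4.1) = (-6)×L_0(4.1) + (-5)×L_1(4.1) + 17×L_2(4.1) + (-5)×L_3(4.1) + (-10)×L_4(4.1)
P(4.1) = 6.787963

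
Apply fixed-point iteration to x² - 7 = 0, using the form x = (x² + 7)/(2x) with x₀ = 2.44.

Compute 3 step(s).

Equation: x² - 7 = 0
Fixed-point form: x = (x² + 7)/(2x)
x₀ = 2.44

x_1 = g(2.440000) = 2.654426
x_2 = g(2.654426) = 2.645765
x_3 = g(2.645765) = 2.645751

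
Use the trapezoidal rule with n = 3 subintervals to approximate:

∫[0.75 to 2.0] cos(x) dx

f(x) = cos(x)
a = 0.75, b = 2.0, n = 3
h = (b - a)/n = 0.416667

Trapezoidal rule: (h/2)[f(x₀) + 2f(x₁) + 2f(x₂) + ... + f(xₙ)]

x_0 = 0.7500, f(x_0) = 0.731689, coefficient = 1
x_1 = 1.1667, f(x_1) = 0.393219, coefficient = 2
x_2 = 1.5833, f(x_2) = -0.012537, coefficient = 2
x_3 = 2.0000, f(x_3) = -0.416147, coefficient = 1

I ≈ (0.416667/2) × 1.076906 = 0.224355
Exact value: 0.227659
Error: 0.003303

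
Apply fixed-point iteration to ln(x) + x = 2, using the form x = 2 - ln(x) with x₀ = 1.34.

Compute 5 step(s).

Equation: ln(x) + x = 2
Fixed-point form: x = 2 - ln(x)
x₀ = 1.34

x_1 = g(1.340000) = 1.707330
x_2 = g(1.707330) = 1.465069
x_3 = g(1.465069) = 1.618098
x_4 = g(1.618098) = 1.518749
x_5 = g(1.518749) = 1.582113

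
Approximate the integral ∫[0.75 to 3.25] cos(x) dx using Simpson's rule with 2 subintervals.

f(x) = cos(x)
a = 0.75, b = 3.25, n = 2
h = (b - a)/n = 1.250000

Simpson's rule: (h/3)[f(x₀) + 4f(x₁) + 2f(x₂) + ... + f(xₙ)]

x_0 = 0.7500, f(x_0) = 0.731689, coefficient = 1
x_1 = 2.0000, f(x_1) = -0.416147, coefficient = 4
x_2 = 3.2500, f(x_2) = -0.994130, coefficient = 1

I ≈ (1.250000/3) × -1.927028 = -0.802928
Exact value: -0.789834
Error: 0.013095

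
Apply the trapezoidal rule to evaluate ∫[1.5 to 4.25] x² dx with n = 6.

f(x) = x²
a = 1.5, b = 4.25, n = 6
h = (b - a)/n = 0.458333

Trapezoidal rule: (h/2)[f(x₀) + 2f(x₁) + 2f(x₂) + ... + f(xₙ)]

x_0 = 1.5000, f(x_0) = 2.250000, coefficient = 1
x_1 = 1.9583, f(x_1) = 3.835069, coefficient = 2
x_2 = 2.4167, f(x_2) = 5.840278, coefficient = 2
x_3 = 2.8750, f(x_3) = 8.265625, coefficient = 2
x_4 = 3.3333, f(x_4) = 11.111111, coefficient = 2
x_5 = 3.7917, f(x_5) = 14.376736, coefficient = 2
x_6 = 4.2500, f(x_6) = 18.062500, coefficient = 1

I ≈ (0.458333/2) × 107.170139 = 24.559823
Exact value: 24.463542
Error: 0.096282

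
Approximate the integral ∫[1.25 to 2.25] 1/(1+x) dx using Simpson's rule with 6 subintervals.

f(x) = 1/(1+x)
a = 1.25, b = 2.25, n = 6
h = (b - a)/n = 0.166667

Simpson's rule: (h/3)[f(x₀) + 4f(x₁) + 2f(x₂) + ... + f(xₙ)]

x_0 = 1.2500, f(x_0) = 0.444444, coefficient = 1
x_1 = 1.4167, f(x_1) = 0.413793, coefficient = 4
x_2 = 1.5833, f(x_2) = 0.387097, coefficient = 2
x_3 = 1.7500, f(x_3) = 0.363636, coefficient = 4
x_4 = 1.9167, f(x_4) = 0.342857, coefficient = 2
x_5 = 2.0833, f(x_5) = 0.324324, coefficient = 4
x_6 = 2.2500, f(x_6) = 0.307692, coefficient = 1

I ≈ (0.166667/3) × 6.619060 = 0.367726
Exact value: 0.367725
Error: 0.000001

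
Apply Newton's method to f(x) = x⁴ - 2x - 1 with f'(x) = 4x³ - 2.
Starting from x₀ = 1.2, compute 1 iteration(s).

f(x) = x⁴ - 2x - 1
f'(x) = 4x³ - 2
x₀ = 1.2

Newton-Raphson formula: x_{n+1} = x_n - f(x_n)/f'(x_n)

Iteration 1:
  f(1.200000) = -1.326400
  f'(1.200000) = 4.912000
  x_1 = 1.200000 - (-1.326400)/4.912000 = 1.470033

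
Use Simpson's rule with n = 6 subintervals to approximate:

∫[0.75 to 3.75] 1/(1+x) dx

f(x) = 1/(1+x)
a = 0.75, b = 3.75, n = 6
h = (b - a)/n = 0.500000

Simpson's rule: (h/3)[f(x₀) + 4f(x₁) + 2f(x₂) + ... + f(xₙ)]

x_0 = 0.7500, f(x_0) = 0.571429, coefficient = 1
x_1 = 1.2500, f(x_1) = 0.444444, coefficient = 4
x_2 = 1.7500, f(x_2) = 0.363636, coefficient = 2
x_3 = 2.2500, f(x_3) = 0.307692, coefficient = 4
x_4 = 2.7500, f(x_4) = 0.266667, coefficient = 2
x_5 = 3.2500, f(x_5) = 0.235294, coefficient = 4
x_6 = 3.7500, f(x_6) = 0.210526, coefficient = 1

I ≈ (0.500000/3) × 5.992284 = 0.998714
Exact value: 0.998529
Error: 0.000185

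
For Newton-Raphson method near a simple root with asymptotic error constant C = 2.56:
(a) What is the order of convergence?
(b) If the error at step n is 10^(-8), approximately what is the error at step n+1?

(a) Newton-Raphson has quadratic (order 2) convergence near simple roots.
    This means |e_{n+1}| ≈ C|e_n|².

(b) With |e_n| = 10^(-8) and C = 2.56:
    |e_{n+1}| ≈ 2.56 × (10^(-8))² = 2.56 × 10^(-16)

(a) 2 (quadratic); (b) |e_{n+1}| ≈ 2.560e-16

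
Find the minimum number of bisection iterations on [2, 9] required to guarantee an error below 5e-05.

We need (b-a)/2^n ≤ 5e-05
(9 - 2)/2^n ≤ 5e-05
7/2^n ≤ 5e-05
2^n ≥ 140000
n ≥ log₂(140000) = 17.10
n ≥ 18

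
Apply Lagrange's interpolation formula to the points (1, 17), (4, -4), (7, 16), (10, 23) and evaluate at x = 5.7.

Lagrange interpolation formula:
P(x) = Σ yᵢ × Lᵢ(x)
where Lᵢ(x) = Π_{j≠i} (x - xⱼ)/(xᵢ - xⱼ)

L_0(5.7) = (5.7 - 4)/(1 - 4) × (5.7 - 7)/(1 - 7) × (5.7 - 10)/(1 - 10) = -0.058660
L_1(5.7) = (5.7 - 1)/(4 - 1) × (5.7 - 7)/(4 - 7) × (5.7 - 10)/(4 - 10) = 0.486537
L_2(5.7) = (5.7 - 1)/(7 - 1) × (5.7 - 4)/(7 - 4) × (5.7 - 10)/(7 - 10) = 0.636241
L_3(5.7) = (5.7 - 1)/(10 - 1) × (5.7 - 4)/(10 - 4) × (5.7 - 7)/(10 - 7) = -0.064117

P(5.7) = 17×L_0(5.7) + (-4)×L_1(5.7) + 16×L_2(5.7) + 23×L_3(5.7)
P(5.7) = 5.761778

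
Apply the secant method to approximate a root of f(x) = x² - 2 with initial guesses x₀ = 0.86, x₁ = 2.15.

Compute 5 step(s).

f(x) = x² - 2
x₀ = 0.86, x₁ = 2.15

Secant formula: x_{n+1} = x_n - f(x_n)(x_n - x_{n-1})/(f(x_n) - f(x_{n-1}))

Iteration 1:
  f(0.860000) = -1.260400
  f(2.150000) = 2.622500
  x_2 = 2.150000 - 2.622500×(2.150000 - 0.860000)/(2.622500 - (-1.260400))
       = 1.278738
Iteration 2:
  f(2.150000) = 2.622500
  f(1.278738) = -0.364830
  x_3 = 1.278738 - (-0.364830)×(1.278738 - 2.150000)/(-0.364830 - 2.622500)
       = 1.385141
Iteration 3:
  f(1.278738) = -0.364830
  f(1.385141) = -0.081384
  x_4 = 1.385141 - (-0.081384)×(1.385141 - 1.278738)/(-0.081384 - (-0.364830))
       = 1.415692
Iteration 4:
  f(1.385141) = -0.081384
  f(1.415692) = 0.004184
  x_5 = 1.415692 - 0.004184×(1.415692 - 1.385141)/(0.004184 - (-0.081384))
       = 1.414198
Iteration 5:
  f(1.415692) = 0.004184
  f(1.414198) = -0.000043
  x_6 = 1.414198 - (-0.000043)×(1.414198 - 1.415692)/(-0.000043 - 0.004184)
       = 1.414214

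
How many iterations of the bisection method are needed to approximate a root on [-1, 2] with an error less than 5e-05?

We need (b-a)/2^n ≤ 5e-05
(2 - (-1))/2^n ≤ 5e-05
3/2^n ≤ 5e-05
2^n ≥ 60000
n ≥ log₂(60000) = 15.87
n ≥ 16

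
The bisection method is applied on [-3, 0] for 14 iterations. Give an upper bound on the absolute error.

Bisection error bound: |error| ≤ (b-a)/2^n
|error| ≤ (0 - (-3))/2^14 = 3/2^14
|error| ≤ 0.0001831055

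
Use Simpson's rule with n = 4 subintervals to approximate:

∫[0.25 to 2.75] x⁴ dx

f(x) = x⁴
a = 0.25, b = 2.75, n = 4
h = (b - a)/n = 0.625000

Simpson's rule: (h/3)[f(x₀) + 4f(x₁) + 2f(x₂) + ... + f(xₙ)]

x_0 = 0.2500, f(x_0) = 0.003906, coefficient = 1
x_1 = 0.8750, f(x_1) = 0.586182, coefficient = 4
x_2 = 1.5000, f(x_2) = 5.062500, coefficient = 2
x_3 = 2.1250, f(x_3) = 20.390869, coefficient = 4
x_4 = 2.7500, f(x_4) = 57.191406, coefficient = 1

I ≈ (0.625000/3) × 151.228516 = 31.505941
Exact value: 31.455078
Error: 0.050863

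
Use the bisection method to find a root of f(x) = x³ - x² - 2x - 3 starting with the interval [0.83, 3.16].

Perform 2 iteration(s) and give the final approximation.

f(x) = x³ - x² - 2x - 3
Initial interval: [0.83, 3.16]

Iteration 1:
  c_1 = (0.830000 + 3.160000)/2 = 1.995000
  f(c_1) = f(1.995000) = -3.029875
  f(a) × f(c) ≥ 0, new interval: [1.995000, 3.160000]
Iteration 2:
  c_2 = (1.995000 + 3.160000)/2 = 2.577500
  f(c_2) = f(2.577500) = 2.325131
  f(a) × f(c) < 0, new interval: [1.995000, 2.577500]

After 2 iteration(s), the approximation is c_2 = 2.577500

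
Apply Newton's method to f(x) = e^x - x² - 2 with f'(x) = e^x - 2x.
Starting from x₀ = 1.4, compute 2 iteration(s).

f(x) = e^x - x² - 2
f'(x) = e^x - 2x
x₀ = 1.4

Newton-Raphson formula: x_{n+1} = x_n - f(x_n)/f'(x_n)

Iteration 1:
  f(1.400000) = 0.095200
  f'(1.400000) = 1.255200
  x_1 = 1.400000 - 0.095200/1.255200 = 1.324156
Iteration 2:
  f(1.324156) = 0.005622
  f'(1.324156) = 1.110699
  x_2 = 1.324156 - 0.005622/1.110699 = 1.319094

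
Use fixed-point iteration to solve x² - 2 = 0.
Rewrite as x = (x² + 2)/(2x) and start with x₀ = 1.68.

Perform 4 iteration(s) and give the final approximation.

Equation: x² - 2 = 0
Fixed-point form: x = (x² + 2)/(2x)
x₀ = 1.68

x_1 = g(1.680000) = 1.435238
x_2 = g(1.435238) = 1.414368
x_3 = g(1.414368) = 1.414214
x_4 = g(1.414214) = 1.414214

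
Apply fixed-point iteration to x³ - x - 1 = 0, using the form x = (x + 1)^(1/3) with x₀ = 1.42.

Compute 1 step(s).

Equation: x³ - x - 1 = 0
Fixed-point form: x = (x + 1)^(1/3)
x₀ = 1.42

x_1 = g(1.420000) = 1.342575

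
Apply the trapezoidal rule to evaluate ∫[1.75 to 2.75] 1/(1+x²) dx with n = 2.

f(x) = 1/(1+x²)
a = 1.75, b = 2.75, n = 2
h = (b - a)/n = 0.500000

Trapezoidal rule: (h/2)[f(x₀) + 2f(x₁) + 2f(x₂) + ... + f(xₙ)]

x_0 = 1.7500, f(x_0) = 0.246154, coefficient = 1
x_1 = 2.2500, f(x_1) = 0.164948, coefficient = 2
x_2 = 2.7500, f(x_2) = 0.116788, coefficient = 1

I ≈ (0.500000/2) × 0.692839 = 0.173210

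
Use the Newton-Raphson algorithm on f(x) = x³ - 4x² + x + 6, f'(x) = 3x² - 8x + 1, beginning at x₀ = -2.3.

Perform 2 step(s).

f(x) = x³ - 4x² + x + 6
f'(x) = 3x² - 8x + 1
x₀ = -2.3

Newton-Raphson formula: x_{n+1} = x_n - f(x_n)/f'(x_n)

Iteration 1:
  f(-2.300000) = -29.627000
  f'(-2.300000) = 35.270000
  x_1 = -2.300000 - (-29.627000)/35.270000 = -1.459994
Iteration 2:
  f(-1.459994) = -7.098428
  f'(-1.459994) = 19.074705
  x_2 = -1.459994 - (-7.098428)/19.074705 = -1.087856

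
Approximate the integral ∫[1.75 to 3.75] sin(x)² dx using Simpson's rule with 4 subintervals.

f(x) = sin(x)²
a = 1.75, b = 3.75, n = 4
h = (b - a)/n = 0.500000

Simpson's rule: (h/3)[f(x₀) + 4f(x₁) + 2f(x₂) + ... + f(xₙ)]

x_0 = 1.7500, f(x_0) = 0.968228, coefficient = 1
x_1 = 2.2500, f(x_1) = 0.605398, coefficient = 4
x_2 = 2.7500, f(x_2) = 0.145665, coefficient = 2
x_3 = 3.2500, f(x_3) = 0.011706, coefficient = 4
x_4 = 3.7500, f(x_4) = 0.326682, coefficient = 1

I ≈ (0.500000/3) × 4.054657 = 0.675776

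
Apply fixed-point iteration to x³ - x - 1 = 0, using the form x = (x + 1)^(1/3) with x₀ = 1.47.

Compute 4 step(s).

Equation: x³ - x - 1 = 0
Fixed-point form: x = (x + 1)^(1/3)
x₀ = 1.47

x_1 = g(1.470000) = 1.351758
x_2 = g(1.351758) = 1.329834
x_3 = g(1.329834) = 1.325689
x_4 = g(1.325689) = 1.324902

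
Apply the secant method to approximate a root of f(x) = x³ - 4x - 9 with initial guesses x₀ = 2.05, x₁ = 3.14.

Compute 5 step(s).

f(x) = x³ - 4x - 9
x₀ = 2.05, x₁ = 3.14

Secant formula: x_{n+1} = x_n - f(x_n)(x_n - x_{n-1})/(f(x_n) - f(x_{n-1}))

Iteration 1:
  f(2.050000) = -8.584875
  f(3.140000) = 9.399144
  x_2 = 3.140000 - 9.399144×(3.140000 - 2.050000)/(9.399144 - (-8.584875))
       = 2.570324
Iteration 2:
  f(3.140000) = 9.399144
  f(2.570324) = -2.300285
  x_3 = 2.570324 - (-2.300285)×(2.570324 - 3.140000)/(-2.300285 - 9.399144)
       = 2.682331
Iteration 3:
  f(2.570324) = -2.300285
  f(2.682331) = -0.430225
  x_4 = 2.682331 - (-0.430225)×(2.682331 - 2.570324)/(-0.430225 - (-2.300285))
       = 2.708099
Iteration 4:
  f(2.682331) = -0.430225
  f(2.708099) = 0.028263
  x_5 = 2.708099 - 0.028263×(2.708099 - 2.682331)/(0.028263 - (-0.430225))
       = 2.706511
Iteration 5:
  f(2.708099) = 0.028263
  f(2.706511) = -0.000311
  x_6 = 2.706511 - (-0.000311)×(2.706511 - 2.708099)/(-0.000311 - 0.028263)
       = 2.706528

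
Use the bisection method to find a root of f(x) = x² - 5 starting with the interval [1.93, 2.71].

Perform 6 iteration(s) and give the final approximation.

f(x) = x² - 5
Initial interval: [1.93, 2.71]

Iteration 1:
  c_1 = (1.930000 + 2.710000)/2 = 2.320000
  f(c_1) = f(2.320000) = 0.382400
  f(a) × f(c) < 0, new interval: [1.930000, 2.320000]
Iteration 2:
  c_2 = (1.930000 + 2.320000)/2 = 2.125000
  f(c_2) = f(2.125000) = -0.484375
  f(a) × f(c) ≥ 0, new interval: [2.125000, 2.320000]
Iteration 3:
  c_3 = (2.125000 + 2.320000)/2 = 2.222500
  f(c_3) = f(2.222500) = -0.060494
  f(a) × f(c) ≥ 0, new interval: [2.222500, 2.320000]
Iteration 4:
  c_4 = (2.222500 + 2.320000)/2 = 2.271250
  f(c_4) = f(2.271250) = 0.158577
  f(a) × f(c) < 0, new interval: [2.222500, 2.271250]
Iteration 5:
  c_5 = (2.222500 + 2.271250)/2 = 2.246875
  f(c_5) = f(2.246875) = 0.048447
  f(a) × f(c) < 0, new interval: [2.222500, 2.246875]
Iteration 6:
  c_6 = (2.222500 + 2.246875)/2 = 2.234688
  f(c_6) = f(2.234688) = -0.006172
  f(a) × f(c) ≥ 0, new interval: [2.234688, 2.246875]

After 6 iteration(s), the approximation is c_6 = 2.234688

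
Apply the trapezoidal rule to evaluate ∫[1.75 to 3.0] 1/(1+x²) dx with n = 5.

f(x) = 1/(1+x²)
a = 1.75, b = 3.0, n = 5
h = (b - a)/n = 0.250000

Trapezoidal rule: (h/2)[f(x₀) + 2f(x₁) + 2f(x₂) + ... + f(xₙ)]

x_0 = 1.7500, f(x_0) = 0.246154, coefficient = 1
x_1 = 2.0000, f(x_1) = 0.200000, coefficient = 2
x_2 = 2.2500, f(x_2) = 0.164948, coefficient = 2
x_3 = 2.5000, f(x_3) = 0.137931, coefficient = 2
x_4 = 2.7500, f(x_4) = 0.116788, coefficient = 2
x_5 = 3.0000, f(x_5) = 0.100000, coefficient = 1

I ≈ (0.250000/2) × 1.585489 = 0.198186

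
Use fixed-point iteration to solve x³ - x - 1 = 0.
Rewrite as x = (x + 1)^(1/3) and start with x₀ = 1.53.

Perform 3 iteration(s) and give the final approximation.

Equation: x³ - x - 1 = 0
Fixed-point form: x = (x + 1)^(1/3)
x₀ = 1.53

x_1 = g(1.530000) = 1.362616
x_2 = g(1.362616) = 1.331878
x_3 = g(1.331878) = 1.326077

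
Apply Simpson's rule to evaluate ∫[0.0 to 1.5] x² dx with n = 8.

f(x) = x²
a = 0.0, b = 1.5, n = 8
h = (b - a)/n = 0.187500

Simpson's rule: (h/3)[f(x₀) + 4f(x₁) + 2f(x₂) + ... + f(xₙ)]

x_0 = 0.0000, f(x_0) = 0.000000, coefficient = 1
x_1 = 0.1875, f(x_1) = 0.035156, coefficient = 4
x_2 = 0.3750, f(x_2) = 0.140625, coefficient = 2
x_3 = 0.5625, f(x_3) = 0.316406, coefficient = 4
x_4 = 0.7500, f(x_4) = 0.562500, coefficient = 2
x_5 = 0.9375, f(x_5) = 0.878906, coefficient = 4
x_6 = 1.1250, f(x_6) = 1.265625, coefficient = 2
x_7 = 1.3125, f(x_7) = 1.722656, coefficient = 4
x_8 = 1.5000, f(x_8) = 2.250000, coefficient = 1

I ≈ (0.187500/3) × 18.000000 = 1.125000
Exact value: 1.125000
Error: 0.000000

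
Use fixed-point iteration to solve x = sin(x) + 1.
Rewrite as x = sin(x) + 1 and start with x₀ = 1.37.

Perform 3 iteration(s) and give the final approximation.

Equation: x = sin(x) + 1
Fixed-point form: x = sin(x) + 1
x₀ = 1.37

x_1 = g(1.370000) = 1.979908
x_2 = g(1.979908) = 1.917475
x_3 = g(1.917475) = 1.940507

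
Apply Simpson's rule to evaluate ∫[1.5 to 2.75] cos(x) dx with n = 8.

f(x) = cos(x)
a = 1.5, b = 2.75, n = 8
h = (b - a)/n = 0.156250

Simpson's rule: (h/3)[f(x₀) + 4f(x₁) + 2f(x₂) + ... + f(xₙ)]

x_0 = 1.5000, f(x_0) = 0.070737, coefficient = 1
x_1 = 1.6562, f(x_1) = -0.085350, coefficient = 4
x_2 = 1.8125, f(x_2) = -0.239357, coefficient = 2
x_3 = 1.9688, f(x_3) = -0.387533, coefficient = 4
x_4 = 2.1250, f(x_4) = -0.526266, coefficient = 2
x_5 = 2.2812, f(x_5) = -0.652178, coefficient = 4
x_6 = 2.4375, f(x_6) = -0.762199, coefficient = 2
x_7 = 2.5938, f(x_7) = -0.853650, coefficient = 4
x_8 = 2.7500, f(x_8) = -0.924302, coefficient = 1

I ≈ (0.156250/3) × -11.824052 = -0.615836
Exact value: -0.615834
Error: 0.000002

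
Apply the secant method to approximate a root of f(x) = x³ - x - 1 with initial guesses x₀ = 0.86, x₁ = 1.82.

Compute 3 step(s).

f(x) = x³ - x - 1
x₀ = 0.86, x₁ = 1.82

Secant formula: x_{n+1} = x_n - f(x_n)(x_n - x_{n-1})/(f(x_n) - f(x_{n-1}))

Iteration 1:
  f(0.860000) = -1.223944
  f(1.820000) = 3.208568
  x_2 = 1.820000 - 3.208568×(1.820000 - 0.860000)/(3.208568 - (-1.223944))
       = 1.125084
Iteration 2:
  f(1.820000) = 3.208568
  f(1.125084) = -0.700938
  x_3 = 1.125084 - (-0.700938)×(1.125084 - 1.820000)/(-0.700938 - 3.208568)
       = 1.249676
Iteration 3:
  f(1.125084) = -0.700938
  f(1.249676) = -0.298071
  x_4 = 1.249676 - (-0.298071)×(1.249676 - 1.125084)/(-0.298071 - (-0.700938))
       = 1.341858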